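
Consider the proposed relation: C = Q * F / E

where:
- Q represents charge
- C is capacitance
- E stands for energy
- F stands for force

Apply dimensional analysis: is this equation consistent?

No

Q (charge) has dimensions [I T].
C (capacitance) has dimensions [I^2 L^-2 M^-1 T^4].
E (energy) has dimensions [L^2 M T^-2].
F (force) has dimensions [L M T^-2].

Left side: [I^2 L^-2 M^-1 T^4]
Right side: [I L^-1 T]

The two sides have different dimensions, so the equation is NOT dimensionally consistent.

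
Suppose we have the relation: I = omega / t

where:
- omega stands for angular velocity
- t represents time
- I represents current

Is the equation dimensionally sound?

No

omega (angular velocity) has dimensions [T^-1].
t (time) has dimensions [T].
I (current) has dimensions [I].

Left side: [I]
Right side: [T^-2]

The two sides have different dimensions, so the equation is NOT dimensionally consistent.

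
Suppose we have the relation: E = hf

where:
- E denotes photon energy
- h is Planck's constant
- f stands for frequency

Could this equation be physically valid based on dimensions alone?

Yes

E (photon energy) has dimensions [L^2 M T^-2].
h (Planck's constant) has dimensions [L^2 M T^-1].
f (frequency) has dimensions [T^-1].

Left side: [L^2 M T^-2]
Right side: [L^2 M T^-2]

Both sides have the same dimensions, so the equation is dimensionally consistent.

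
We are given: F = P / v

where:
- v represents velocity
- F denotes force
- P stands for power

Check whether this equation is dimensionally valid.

Yes

v (velocity) has dimensions [L T^-1].
F (force) has dimensions [L M T^-2].
P (power) has dimensions [L^2 M T^-3].

Left side: [L M T^-2]
Right side: [L M T^-2]

Both sides have the same dimensions, so the equation is dimensionally consistent.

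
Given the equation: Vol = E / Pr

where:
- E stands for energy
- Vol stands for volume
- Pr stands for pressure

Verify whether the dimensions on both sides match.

Yes

E (energy) has dimensions [L^2 M T^-2].
Vol (volume) has dimensions [L^3].
Pr (pressure) has dimensions [L^-1 M T^-2].

Left side: [L^3]
Right side: [L^3]

Both sides have the same dimensions, so the equation is dimensionally consistent.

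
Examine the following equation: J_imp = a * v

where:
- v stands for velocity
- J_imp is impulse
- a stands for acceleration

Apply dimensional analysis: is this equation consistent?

No

v (velocity) has dimensions [L T^-1].
J_imp (impulse) has dimensions [L M T^-1].
a (acceleration) has dimensions [L T^-2].

Left side: [L M T^-1]
Right side: [L^2 T^-3]

The two sides have different dimensions, so the equation is NOT dimensionally consistent.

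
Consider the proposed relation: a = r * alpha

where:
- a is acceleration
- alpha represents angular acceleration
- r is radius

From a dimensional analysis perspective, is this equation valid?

Yes

a (acceleration) has dimensions [L T^-2].
alpha (angular acceleration) has dimensions [T^-2].
r (radius) has dimensions [L].

Left side: [L T^-2]
Right side: [L T^-2]

Both sides have the same dimensions, so the equation is dimensionally consistent.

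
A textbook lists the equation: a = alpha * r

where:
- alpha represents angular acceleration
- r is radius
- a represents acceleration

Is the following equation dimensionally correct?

Yes

alpha (angular acceleration) has dimensions [T^-2].
r (radius) has dimensions [L].
a (acceleration) has dimensions [L T^-2].

Left side: [L T^-2]
Right side: [L T^-2]

Both sides have the same dimensions, so the equation is dimensionally consistent.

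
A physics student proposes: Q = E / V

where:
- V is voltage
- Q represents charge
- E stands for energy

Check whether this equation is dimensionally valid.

Yes

V (voltage) has dimensions [I^-1 L^2 M T^-3].
Q (charge) has dimensions [I T].
E (energy) has dimensions [L^2 M T^-2].

Left side: [I T]
Right side: [I T]

Both sides have the same dimensions, so the equation is dimensionally consistent.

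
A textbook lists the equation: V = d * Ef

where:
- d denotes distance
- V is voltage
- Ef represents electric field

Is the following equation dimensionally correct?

Yes

d (distance) has dimensions [L].
V (voltage) has dimensions [I^-1 L^2 M T^-3].
Ef (electric field) has dimensions [I^-1 L M T^-3].

Left side: [I^-1 L^2 M T^-3]
Right side: [I^-1 L^2 M T^-3]

Both sides have the same dimensions, so the equation is dimensionally consistent.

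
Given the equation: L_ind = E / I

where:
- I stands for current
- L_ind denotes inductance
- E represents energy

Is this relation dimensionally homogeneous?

No

I (current) has dimensions [I].
L_ind (inductance) has dimensions [I^-2 L^2 M T^-2].
E (energy) has dimensions [L^2 M T^-2].

Left side: [I^-2 L^2 M T^-2]
Right side: [I^-1 L^2 M T^-2]

The two sides have different dimensions, so the equation is NOT dimensionally consistent.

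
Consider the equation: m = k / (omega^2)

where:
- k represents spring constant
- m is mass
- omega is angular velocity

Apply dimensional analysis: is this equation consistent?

Yes

k (spring constant) has dimensions [M T^-2].
m (mass) has dimensions [M].
omega (angular velocity) has dimensions [T^-1].

Left side: [M]
Right side: [M]

Both sides have the same dimensions, so the equation is dimensionally consistent.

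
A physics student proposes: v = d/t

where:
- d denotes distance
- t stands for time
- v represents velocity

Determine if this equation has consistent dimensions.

Yes

d (distance) has dimensions [L].
t (time) has dimensions [T].
v (velocity) has dimensions [L T^-1].

Left side: [L T^-1]
Right side: [L T^-1]

Both sides have the same dimensions, so the equation is dimensionally consistent.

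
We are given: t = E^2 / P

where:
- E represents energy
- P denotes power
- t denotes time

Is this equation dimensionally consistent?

No

E (energy) has dimensions [L^2 M T^-2].
P (power) has dimensions [L^2 M T^-3].
t (time) has dimensions [T].

Left side: [T]
Right side: [L^2 M T^-1]

The two sides have different dimensions, so the equation is NOT dimensionally consistent.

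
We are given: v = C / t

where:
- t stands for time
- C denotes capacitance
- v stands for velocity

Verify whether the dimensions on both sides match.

No

t (time) has dimensions [T].
C (capacitance) has dimensions [I^2 L^-2 M^-1 T^4].
v (velocity) has dimensions [L T^-1].

Left side: [L T^-1]
Right side: [I^2 L^-2 M^-1 T^3]

The two sides have different dimensions, so the equation is NOT dimensionally consistent.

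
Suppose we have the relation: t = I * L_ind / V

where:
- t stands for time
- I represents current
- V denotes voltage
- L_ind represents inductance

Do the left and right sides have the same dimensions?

Yes

t (time) has dimensions [T].
I (current) has dimensions [I].
V (voltage) has dimensions [I^-1 L^2 M T^-3].
L_ind (inductance) has dimensions [I^-2 L^2 M T^-2].

Left side: [T]
Right side: [T]

Both sides have the same dimensions, so the equation is dimensionally consistent.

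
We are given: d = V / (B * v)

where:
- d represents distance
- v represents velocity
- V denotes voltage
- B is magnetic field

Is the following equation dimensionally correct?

Yes

d (distance) has dimensions [L].
v (velocity) has dimensions [L T^-1].
V (voltage) has dimensions [I^-1 L^2 M T^-3].
B (magnetic field) has dimensions [I^-1 M T^-2].

Left side: [L]
Right side: [L]

Both sides have the same dimensions, so the equation is dimensionally consistent.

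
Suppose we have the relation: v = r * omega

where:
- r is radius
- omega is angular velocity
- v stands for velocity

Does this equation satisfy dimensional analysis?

Yes

r (radius) has dimensions [L].
omega (angular velocity) has dimensions [T^-1].
v (velocity) has dimensions [L T^-1].

Left side: [L T^-1]
Right side: [L T^-1]

Both sides have the same dimensions, so the equation is dimensionally consistent.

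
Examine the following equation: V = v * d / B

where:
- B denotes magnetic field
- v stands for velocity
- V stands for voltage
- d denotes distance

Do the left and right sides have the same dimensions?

No

B (magnetic field) has dimensions [I^-1 M T^-2].
v (velocity) has dimensions [L T^-1].
V (voltage) has dimensions [I^-1 L^2 M T^-3].
d (distance) has dimensions [L].

Left side: [I^-1 L^2 M T^-3]
Right side: [I L^2 M^-1 T]

The two sides have different dimensions, so the equation is NOT dimensionally consistent.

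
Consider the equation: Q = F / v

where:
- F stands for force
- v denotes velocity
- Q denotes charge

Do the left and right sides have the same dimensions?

No

F (force) has dimensions [L M T^-2].
v (velocity) has dimensions [L T^-1].
Q (charge) has dimensions [I T].

Left side: [I T]
Right side: [M T^-1]

The two sides have different dimensions, so the equation is NOT dimensionally consistent.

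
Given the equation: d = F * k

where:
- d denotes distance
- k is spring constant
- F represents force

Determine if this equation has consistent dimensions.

No

d (distance) has dimensions [L].
k (spring constant) has dimensions [M T^-2].
F (force) has dimensions [L M T^-2].

Left side: [L]
Right side: [L M^2 T^-4]

The two sides have different dimensions, so the equation is NOT dimensionally consistent.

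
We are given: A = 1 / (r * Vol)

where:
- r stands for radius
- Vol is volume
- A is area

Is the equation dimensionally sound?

No

r (radius) has dimensions [L].
Vol (volume) has dimensions [L^3].
A (area) has dimensions [L^2].

Left side: [L^2]
Right side: [L^-4]

The two sides have different dimensions, so the equation is NOT dimensionally consistent.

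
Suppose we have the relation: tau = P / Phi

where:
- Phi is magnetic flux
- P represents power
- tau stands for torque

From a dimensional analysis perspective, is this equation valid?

No

Phi (magnetic flux) has dimensions [I^-1 L^2 M T^-2].
P (power) has dimensions [L^2 M T^-3].
tau (torque) has dimensions [L^2 M T^-2].

Left side: [L^2 M T^-2]
Right side: [I T^-1]

The two sides have different dimensions, so the equation is NOT dimensionally consistent.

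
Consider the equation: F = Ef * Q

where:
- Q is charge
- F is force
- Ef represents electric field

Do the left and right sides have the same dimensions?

Yes

Q (charge) has dimensions [I T].
F (force) has dimensions [L M T^-2].
Ef (electric field) has dimensions [I^-1 L M T^-3].

Left side: [L M T^-2]
Right side: [L M T^-2]

Both sides have the same dimensions, so the equation is dimensionally consistent.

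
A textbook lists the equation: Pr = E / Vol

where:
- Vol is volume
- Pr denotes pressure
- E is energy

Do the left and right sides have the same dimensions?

Yes

Vol (volume) has dimensions [L^3].
Pr (pressure) has dimensions [L^-1 M T^-2].
E (energy) has dimensions [L^2 M T^-2].

Left side: [L^-1 M T^-2]
Right side: [L^-1 M T^-2]

Both sides have the same dimensions, so the equation is dimensionally consistent.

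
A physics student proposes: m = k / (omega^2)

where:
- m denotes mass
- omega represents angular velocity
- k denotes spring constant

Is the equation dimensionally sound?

Yes

m (mass) has dimensions [M].
omega (angular velocity) has dimensions [T^-1].
k (spring constant) has dimensions [M T^-2].

Left side: [M]
Right side: [M]

Both sides have the same dimensions, so the equation is dimensionally consistent.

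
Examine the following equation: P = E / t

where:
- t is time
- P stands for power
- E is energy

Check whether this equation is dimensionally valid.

Yes

t (time) has dimensions [T].
P (power) has dimensions [L^2 M T^-3].
E (energy) has dimensions [L^2 M T^-2].

Left side: [L^2 M T^-3]
Right side: [L^2 M T^-3]

Both sides have the same dimensions, so the equation is dimensionally consistent.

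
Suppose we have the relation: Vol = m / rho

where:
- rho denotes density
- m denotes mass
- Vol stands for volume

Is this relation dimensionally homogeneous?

Yes

rho (density) has dimensions [L^-3 M].
m (mass) has dimensions [M].
Vol (volume) has dimensions [L^3].

Left side: [L^3]
Right side: [L^3]

Both sides have the same dimensions, so the equation is dimensionally consistent.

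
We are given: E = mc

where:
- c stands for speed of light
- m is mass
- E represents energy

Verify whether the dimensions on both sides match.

No

c (speed of light) has dimensions [L T^-1].
m (mass) has dimensions [M].
E (energy) has dimensions [L^2 M T^-2].

Left side: [L^2 M T^-2]
Right side: [L M T^-1]

The two sides have different dimensions, so the equation is NOT dimensionally consistent.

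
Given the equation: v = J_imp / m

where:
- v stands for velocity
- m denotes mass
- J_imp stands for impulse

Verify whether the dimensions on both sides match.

Yes

v (velocity) has dimensions [L T^-1].
m (mass) has dimensions [M].
J_imp (impulse) has dimensions [L M T^-1].

Left side: [L T^-1]
Right side: [L T^-1]

Both sides have the same dimensions, so the equation is dimensionally consistent.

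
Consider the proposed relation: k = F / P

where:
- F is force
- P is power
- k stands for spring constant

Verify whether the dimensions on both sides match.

No

F (force) has dimensions [L M T^-2].
P (power) has dimensions [L^2 M T^-3].
k (spring constant) has dimensions [M T^-2].

Left side: [M T^-2]
Right side: [L^-1 T]

The two sides have different dimensions, so the equation is NOT dimensionally consistent.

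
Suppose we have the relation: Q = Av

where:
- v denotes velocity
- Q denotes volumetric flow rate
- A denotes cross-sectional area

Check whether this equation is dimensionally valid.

Yes

v (velocity) has dimensions [L T^-1].
Q (volumetric flow rate) has dimensions [L^3 T^-1].
A (cross-sectional area) has dimensions [L^2].

Left side: [L^3 T^-1]
Right side: [L^3 T^-1]

Both sides have the same dimensions, so the equation is dimensionally consistent.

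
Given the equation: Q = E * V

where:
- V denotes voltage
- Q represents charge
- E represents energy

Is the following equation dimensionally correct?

No

V (voltage) has dimensions [I^-1 L^2 M T^-3].
Q (charge) has dimensions [I T].
E (energy) has dimensions [L^2 M T^-2].

Left side: [I T]
Right side: [I^-1 L^4 M^2 T^-5]

The two sides have different dimensions, so the equation is NOT dimensionally consistent.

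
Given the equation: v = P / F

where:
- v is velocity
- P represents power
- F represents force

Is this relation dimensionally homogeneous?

Yes

v (velocity) has dimensions [L T^-1].
P (power) has dimensions [L^2 M T^-3].
F (force) has dimensions [L M T^-2].

Left side: [L T^-1]
Right side: [L T^-1]

Both sides have the same dimensions, so the equation is dimensionally consistent.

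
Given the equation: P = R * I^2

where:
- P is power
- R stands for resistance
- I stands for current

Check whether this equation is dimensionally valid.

Yes

P (power) has dimensions [L^2 M T^-3].
R (resistance) has dimensions [I^-2 L^2 M T^-3].
I (current) has dimensions [I].

Left side: [L^2 M T^-3]
Right side: [L^2 M T^-3]

Both sides have the same dimensions, so the equation is dimensionally consistent.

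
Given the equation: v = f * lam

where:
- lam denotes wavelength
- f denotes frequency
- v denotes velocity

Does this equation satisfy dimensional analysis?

Yes

lam (wavelength) has dimensions [L].
f (frequency) has dimensions [T^-1].
v (velocity) has dimensions [L T^-1].

Left side: [L T^-1]
Right side: [L T^-1]

Both sides have the same dimensions, so the equation is dimensionally consistent.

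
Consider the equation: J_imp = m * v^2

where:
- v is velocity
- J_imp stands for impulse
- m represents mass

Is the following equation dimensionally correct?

No

v (velocity) has dimensions [L T^-1].
J_imp (impulse) has dimensions [L M T^-1].
m (mass) has dimensions [M].

Left side: [L M T^-1]
Right side: [L^2 M T^-2]

The two sides have different dimensions, so the equation is NOT dimensionally consistent.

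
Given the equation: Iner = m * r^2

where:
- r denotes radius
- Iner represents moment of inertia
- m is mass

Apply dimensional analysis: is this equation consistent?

Yes

r (radius) has dimensions [L].
Iner (moment of inertia) has dimensions [L^2 M].
m (mass) has dimensions [M].

Left side: [L^2 M]
Right side: [L^2 M]

Both sides have the same dimensions, so the equation is dimensionally consistent.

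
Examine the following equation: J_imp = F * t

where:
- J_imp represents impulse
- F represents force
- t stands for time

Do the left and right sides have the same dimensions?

Yes

J_imp (impulse) has dimensions [L M T^-1].
F (force) has dimensions [L M T^-2].
t (time) has dimensions [T].

Left side: [L M T^-1]
Right side: [L M T^-1]

Both sides have the same dimensions, so the equation is dimensionally consistent.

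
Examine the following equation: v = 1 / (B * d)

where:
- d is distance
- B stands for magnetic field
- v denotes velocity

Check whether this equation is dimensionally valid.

No

d (distance) has dimensions [L].
B (magnetic field) has dimensions [I^-1 M T^-2].
v (velocity) has dimensions [L T^-1].

Left side: [L T^-1]
Right side: [I L^-1 M^-1 T^2]

The two sides have different dimensions, so the equation is NOT dimensionally consistent.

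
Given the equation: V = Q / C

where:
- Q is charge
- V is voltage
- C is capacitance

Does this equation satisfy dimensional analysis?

Yes

Q (charge) has dimensions [I T].
V (voltage) has dimensions [I^-1 L^2 M T^-3].
C (capacitance) has dimensions [I^2 L^-2 M^-1 T^4].

Left side: [I^-1 L^2 M T^-3]
Right side: [I^-1 L^2 M T^-3]

Both sides have the same dimensions, so the equation is dimensionally consistent.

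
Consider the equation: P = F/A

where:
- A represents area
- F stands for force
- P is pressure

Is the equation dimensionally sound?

Yes

A (area) has dimensions [L^2].
F (force) has dimensions [L M T^-2].
P (pressure) has dimensions [L^-1 M T^-2].

Left side: [L^-1 M T^-2]
Right side: [L^-1 M T^-2]

Both sides have the same dimensions, so the equation is dimensionally consistent.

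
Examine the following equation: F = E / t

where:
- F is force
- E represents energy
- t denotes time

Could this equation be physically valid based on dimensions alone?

No

F (force) has dimensions [L M T^-2].
E (energy) has dimensions [L^2 M T^-2].
t (time) has dimensions [T].

Left side: [L M T^-2]
Right side: [L^2 M T^-3]

The two sides have different dimensions, so the equation is NOT dimensionally consistent.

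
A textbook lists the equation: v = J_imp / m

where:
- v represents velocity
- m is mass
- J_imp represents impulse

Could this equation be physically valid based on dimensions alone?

Yes

v (velocity) has dimensions [L T^-1].
m (mass) has dimensions [M].
J_imp (impulse) has dimensions [L M T^-1].

Left side: [L T^-1]
Right side: [L T^-1]

Both sides have the same dimensions, so the equation is dimensionally consistent.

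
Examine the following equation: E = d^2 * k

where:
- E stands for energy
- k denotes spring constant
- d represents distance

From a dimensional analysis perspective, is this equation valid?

Yes

E (energy) has dimensions [L^2 M T^-2].
k (spring constant) has dimensions [M T^-2].
d (distance) has dimensions [L].

Left side: [L^2 M T^-2]
Right side: [L^2 M T^-2]

Both sides have the same dimensions, so the equation is dimensionally consistent.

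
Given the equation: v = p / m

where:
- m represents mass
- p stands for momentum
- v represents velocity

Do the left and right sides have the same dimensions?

Yes

m (mass) has dimensions [M].
p (momentum) has dimensions [L M T^-1].
v (velocity) has dimensions [L T^-1].

Left side: [L T^-1]
Right side: [L T^-1]

Both sides have the same dimensions, so the equation is dimensionally consistent.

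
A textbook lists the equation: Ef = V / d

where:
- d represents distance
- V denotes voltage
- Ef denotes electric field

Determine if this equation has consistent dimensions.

Yes

d (distance) has dimensions [L].
V (voltage) has dimensions [I^-1 L^2 M T^-3].
Ef (electric field) has dimensions [I^-1 L M T^-3].

Left side: [I^-1 L M T^-3]
Right side: [I^-1 L M T^-3]

Both sides have the same dimensions, so the equation is dimensionally consistent.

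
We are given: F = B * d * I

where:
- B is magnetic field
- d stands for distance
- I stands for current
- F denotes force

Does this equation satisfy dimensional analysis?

Yes

B (magnetic field) has dimensions [I^-1 M T^-2].
d (distance) has dimensions [L].
I (current) has dimensions [I].
F (force) has dimensions [L M T^-2].

Left side: [L M T^-2]
Right side: [L M T^-2]

Both sides have the same dimensions, so the equation is dimensionally consistent.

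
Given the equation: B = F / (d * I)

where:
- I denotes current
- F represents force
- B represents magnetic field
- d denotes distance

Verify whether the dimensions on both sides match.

Yes

I (current) has dimensions [I].
F (force) has dimensions [L M T^-2].
B (magnetic field) has dimensions [I^-1 M T^-2].
d (distance) has dimensions [L].

Left side: [I^-1 M T^-2]
Right side: [I^-1 M T^-2]

Both sides have the same dimensions, so the equation is dimensionally consistent.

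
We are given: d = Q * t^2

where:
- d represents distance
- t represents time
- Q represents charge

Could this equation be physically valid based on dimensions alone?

No

d (distance) has dimensions [L].
t (time) has dimensions [T].
Q (charge) has dimensions [I T].

Left side: [L]
Right side: [I T^3]

The two sides have different dimensions, so the equation is NOT dimensionally consistent.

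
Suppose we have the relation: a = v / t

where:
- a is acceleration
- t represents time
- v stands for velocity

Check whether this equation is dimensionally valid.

Yes

a (acceleration) has dimensions [L T^-2].
t (time) has dimensions [T].
v (velocity) has dimensions [L T^-1].

Left side: [L T^-2]
Right side: [L T^-2]

Both sides have the same dimensions, so the equation is dimensionally consistent.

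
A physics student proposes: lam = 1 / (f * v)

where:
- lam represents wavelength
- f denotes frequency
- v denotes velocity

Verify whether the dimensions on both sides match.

No

lam (wavelength) has dimensions [L].
f (frequency) has dimensions [T^-1].
v (velocity) has dimensions [L T^-1].

Left side: [L]
Right side: [L^-1 T^2]

The two sides have different dimensions, so the equation is NOT dimensionally consistent.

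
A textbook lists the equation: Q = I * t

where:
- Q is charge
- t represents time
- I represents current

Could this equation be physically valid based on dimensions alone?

Yes

Q (charge) has dimensions [I T].
t (time) has dimensions [T].
I (current) has dimensions [I].

Left side: [I T]
Right side: [I T]

Both sides have the same dimensions, so the equation is dimensionally consistent.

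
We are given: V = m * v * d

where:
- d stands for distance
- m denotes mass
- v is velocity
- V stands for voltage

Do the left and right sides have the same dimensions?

No

d (distance) has dimensions [L].
m (mass) has dimensions [M].
v (velocity) has dimensions [L T^-1].
V (voltage) has dimensions [I^-1 L^2 M T^-3].

Left side: [I^-1 L^2 M T^-3]
Right side: [L^2 M T^-1]

The two sides have different dimensions, so the equation is NOT dimensionally consistent.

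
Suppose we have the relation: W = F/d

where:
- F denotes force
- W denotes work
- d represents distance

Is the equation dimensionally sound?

No

F (force) has dimensions [L M T^-2].
W (work) has dimensions [L^2 M T^-2].
d (distance) has dimensions [L].

Left side: [L^2 M T^-2]
Right side: [M T^-2]

The two sides have different dimensions, so the equation is NOT dimensionally consistent.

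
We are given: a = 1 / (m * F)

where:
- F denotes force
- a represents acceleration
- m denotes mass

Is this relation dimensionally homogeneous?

No

F (force) has dimensions [L M T^-2].
a (acceleration) has dimensions [L T^-2].
m (mass) has dimensions [M].

Left side: [L T^-2]
Right side: [L^-1 M^-2 T^2]

The two sides have different dimensions, so the equation is NOT dimensionally consistent.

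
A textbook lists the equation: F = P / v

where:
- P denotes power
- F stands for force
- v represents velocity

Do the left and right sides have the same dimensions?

Yes

P (power) has dimensions [L^2 M T^-3].
F (force) has dimensions [L M T^-2].
v (velocity) has dimensions [L T^-1].

Left side: [L M T^-2]
Right side: [L M T^-2]

Both sides have the same dimensions, so the equation is dimensionally consistent.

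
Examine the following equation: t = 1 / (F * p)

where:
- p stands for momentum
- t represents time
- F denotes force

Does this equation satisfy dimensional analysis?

No

p (momentum) has dimensions [L M T^-1].
t (time) has dimensions [T].
F (force) has dimensions [L M T^-2].

Left side: [T]
Right side: [L^-2 M^-2 T^3]

The two sides have different dimensions, so the equation is NOT dimensionally consistent.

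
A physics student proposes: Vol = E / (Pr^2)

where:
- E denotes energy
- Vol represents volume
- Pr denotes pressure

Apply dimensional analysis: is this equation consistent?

No

E (energy) has dimensions [L^2 M T^-2].
Vol (volume) has dimensions [L^3].
Pr (pressure) has dimensions [L^-1 M T^-2].

Left side: [L^3]
Right side: [L^4 M^-1 T^2]

The two sides have different dimensions, so the equation is NOT dimensionally consistent.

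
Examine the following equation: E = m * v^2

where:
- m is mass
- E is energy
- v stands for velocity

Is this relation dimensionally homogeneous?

Yes

m (mass) has dimensions [M].
E (energy) has dimensions [L^2 M T^-2].
v (velocity) has dimensions [L T^-1].

Left side: [L^2 M T^-2]
Right side: [L^2 M T^-2]

Both sides have the same dimensions, so the equation is dimensionally consistent.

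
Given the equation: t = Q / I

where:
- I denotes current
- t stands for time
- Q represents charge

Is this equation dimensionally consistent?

Yes

I (current) has dimensions [I].
t (time) has dimensions [T].
Q (charge) has dimensions [I T].

Left side: [T]
Right side: [T]

Both sides have the same dimensions, so the equation is dimensionally consistent.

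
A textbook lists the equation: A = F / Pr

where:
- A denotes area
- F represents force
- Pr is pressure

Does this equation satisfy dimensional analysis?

Yes

A (area) has dimensions [L^2].
F (force) has dimensions [L M T^-2].
Pr (pressure) has dimensions [L^-1 M T^-2].

Left side: [L^2]
Right side: [L^2]

Both sides have the same dimensions, so the equation is dimensionally consistent.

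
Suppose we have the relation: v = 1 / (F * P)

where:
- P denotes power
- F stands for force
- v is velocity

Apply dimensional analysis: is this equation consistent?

No

P (power) has dimensions [L^2 M T^-3].
F (force) has dimensions [L M T^-2].
v (velocity) has dimensions [L T^-1].

Left side: [L T^-1]
Right side: [L^-3 M^-2 T^5]

The two sides have different dimensions, so the equation is NOT dimensionally consistent.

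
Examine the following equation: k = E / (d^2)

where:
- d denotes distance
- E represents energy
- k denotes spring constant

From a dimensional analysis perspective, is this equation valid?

Yes

d (distance) has dimensions [L].
E (energy) has dimensions [L^2 M T^-2].
k (spring constant) has dimensions [M T^-2].

Left side: [M T^-2]
Right side: [M T^-2]

Both sides have the same dimensions, so the equation is dimensionally consistent.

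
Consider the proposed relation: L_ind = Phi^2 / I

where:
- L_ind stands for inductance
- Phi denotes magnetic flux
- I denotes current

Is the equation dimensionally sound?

No

L_ind (inductance) has dimensions [I^-2 L^2 M T^-2].
Phi (magnetic flux) has dimensions [I^-1 L^2 M T^-2].
I (current) has dimensions [I].

Left side: [I^-2 L^2 M T^-2]
Right side: [I^-3 L^4 M^2 T^-4]

The two sides have different dimensions, so the equation is NOT dimensionally consistent.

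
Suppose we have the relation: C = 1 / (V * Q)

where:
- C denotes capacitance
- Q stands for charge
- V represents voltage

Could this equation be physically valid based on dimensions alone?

No

C (capacitance) has dimensions [I^2 L^-2 M^-1 T^4].
Q (charge) has dimensions [I T].
V (voltage) has dimensions [I^-1 L^2 M T^-3].

Left side: [I^2 L^-2 M^-1 T^4]
Right side: [L^-2 M^-1 T^2]

The two sides have different dimensions, so the equation is NOT dimensionally consistent.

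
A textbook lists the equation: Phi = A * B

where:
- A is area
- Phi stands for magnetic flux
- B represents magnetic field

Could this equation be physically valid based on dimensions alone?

Yes

A (area) has dimensions [L^2].
Phi (magnetic flux) has dimensions [I^-1 L^2 M T^-2].
B (magnetic field) has dimensions [I^-1 M T^-2].

Left side: [I^-1 L^2 M T^-2]
Right side: [I^-1 L^2 M T^-2]

Both sides have the same dimensions, so the equation is dimensionally consistent.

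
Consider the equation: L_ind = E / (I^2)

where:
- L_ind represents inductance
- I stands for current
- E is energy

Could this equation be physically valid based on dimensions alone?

Yes

L_ind (inductance) has dimensions [I^-2 L^2 M T^-2].
I (current) has dimensions [I].
E (energy) has dimensions [L^2 M T^-2].

Left side: [I^-2 L^2 M T^-2]
Right side: [I^-2 L^2 M T^-2]

Both sides have the same dimensions, so the equation is dimensionally consistent.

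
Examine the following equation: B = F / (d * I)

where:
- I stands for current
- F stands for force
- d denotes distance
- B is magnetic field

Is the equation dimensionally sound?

Yes

I (current) has dimensions [I].
F (force) has dimensions [L M T^-2].
d (distance) has dimensions [L].
B (magnetic field) has dimensions [I^-1 M T^-2].

Left side: [I^-1 M T^-2]
Right side: [I^-1 M T^-2]

Both sides have the same dimensions, so the equation is dimensionally consistent.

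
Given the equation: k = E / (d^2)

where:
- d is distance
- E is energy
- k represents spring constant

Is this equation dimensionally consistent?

Yes

d (distance) has dimensions [L].
E (energy) has dimensions [L^2 M T^-2].
k (spring constant) has dimensions [M T^-2].

Left side: [M T^-2]
Right side: [M T^-2]

Both sides have the same dimensions, so the equation is dimensionally consistent.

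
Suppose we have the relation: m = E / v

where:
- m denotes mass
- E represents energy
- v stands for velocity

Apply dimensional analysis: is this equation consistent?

No

m (mass) has dimensions [M].
E (energy) has dimensions [L^2 M T^-2].
v (velocity) has dimensions [L T^-1].

Left side: [M]
Right side: [L M T^-1]

The two sides have different dimensions, so the equation is NOT dimensionally consistent.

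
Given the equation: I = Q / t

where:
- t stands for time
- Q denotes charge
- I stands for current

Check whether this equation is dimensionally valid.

Yes

t (time) has dimensions [T].
Q (charge) has dimensions [I T].
I (current) has dimensions [I].

Left side: [I]
Right side: [I]

Both sides have the same dimensions, so the equation is dimensionally consistent.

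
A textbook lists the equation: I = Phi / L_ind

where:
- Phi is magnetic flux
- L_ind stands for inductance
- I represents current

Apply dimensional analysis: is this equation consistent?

Yes

Phi (magnetic flux) has dimensions [I^-1 L^2 M T^-2].
L_ind (inductance) has dimensions [I^-2 L^2 M T^-2].
I (current) has dimensions [I].

Left side: [I]
Right side: [I]

Both sides have the same dimensions, so the equation is dimensionally consistent.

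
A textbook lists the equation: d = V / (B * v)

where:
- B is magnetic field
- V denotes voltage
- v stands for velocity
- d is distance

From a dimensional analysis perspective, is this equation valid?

Yes

B (magnetic field) has dimensions [I^-1 M T^-2].
V (voltage) has dimensions [I^-1 L^2 M T^-3].
v (velocity) has dimensions [L T^-1].
d (distance) has dimensions [L].

Left side: [L]
Right side: [L]

Both sides have the same dimensions, so the equation is dimensionally consistent.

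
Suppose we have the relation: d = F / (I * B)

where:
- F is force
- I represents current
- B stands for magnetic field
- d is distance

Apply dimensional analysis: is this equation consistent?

Yes

F (force) has dimensions [L M T^-2].
I (current) has dimensions [I].
B (magnetic field) has dimensions [I^-1 M T^-2].
d (distance) has dimensions [L].

Left side: [L]
Right side: [L]

Both sides have the same dimensions, so the equation is dimensionally consistent.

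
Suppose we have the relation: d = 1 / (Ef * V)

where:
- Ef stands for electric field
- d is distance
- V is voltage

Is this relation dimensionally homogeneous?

No

Ef (electric field) has dimensions [I^-1 L M T^-3].
d (distance) has dimensions [L].
V (voltage) has dimensions [I^-1 L^2 M T^-3].

Left side: [L]
Right side: [I^2 L^-3 M^-2 T^6]

The two sides have different dimensions, so the equation is NOT dimensionally consistent.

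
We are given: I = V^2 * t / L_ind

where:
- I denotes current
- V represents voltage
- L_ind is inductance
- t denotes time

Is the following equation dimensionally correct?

No

I (current) has dimensions [I].
V (voltage) has dimensions [I^-1 L^2 M T^-3].
L_ind (inductance) has dimensions [I^-2 L^2 M T^-2].
t (time) has dimensions [T].

Left side: [I]
Right side: [L^2 M T^-3]

The two sides have different dimensions, so the equation is NOT dimensionally consistent.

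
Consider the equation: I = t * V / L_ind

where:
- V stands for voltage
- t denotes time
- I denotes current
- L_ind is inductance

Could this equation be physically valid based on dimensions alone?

Yes

V (voltage) has dimensions [I^-1 L^2 M T^-3].
t (time) has dimensions [T].
I (current) has dimensions [I].
L_ind (inductance) has dimensions [I^-2 L^2 M T^-2].

Left side: [I]
Right side: [I]

Both sides have the same dimensions, so the equation is dimensionally consistent.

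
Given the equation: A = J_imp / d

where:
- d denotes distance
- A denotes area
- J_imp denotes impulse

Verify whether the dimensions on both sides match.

No

d (distance) has dimensions [L].
A (area) has dimensions [L^2].
J_imp (impulse) has dimensions [L M T^-1].

Left side: [L^2]
Right side: [M T^-1]

The two sides have different dimensions, so the equation is NOT dimensionally consistent.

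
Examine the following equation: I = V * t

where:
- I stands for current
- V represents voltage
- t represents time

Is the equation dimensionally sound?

No

I (current) has dimensions [I].
V (voltage) has dimensions [I^-1 L^2 M T^-3].
t (time) has dimensions [T].

Left side: [I]
Right side: [I^-1 L^2 M T^-2]

The two sides have different dimensions, so the equation is NOT dimensionally consistent.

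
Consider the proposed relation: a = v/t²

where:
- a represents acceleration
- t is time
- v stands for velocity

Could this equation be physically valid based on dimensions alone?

No

a (acceleration) has dimensions [L T^-2].
t (time) has dimensions [T].
v (velocity) has dimensions [L T^-1].

Left side: [L T^-2]
Right side: [L T^-3]

The two sides have different dimensions, so the equation is NOT dimensionally consistent.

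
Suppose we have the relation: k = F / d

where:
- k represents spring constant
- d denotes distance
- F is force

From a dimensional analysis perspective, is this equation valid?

Yes

k (spring constant) has dimensions [M T^-2].
d (distance) has dimensions [L].
F (force) has dimensions [L M T^-2].

Left side: [M T^-2]
Right side: [M T^-2]

Both sides have the same dimensions, so the equation is dimensionally consistent.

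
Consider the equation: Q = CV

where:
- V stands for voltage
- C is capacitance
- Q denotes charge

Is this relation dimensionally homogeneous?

Yes

V (voltage) has dimensions [I^-1 L^2 M T^-3].
C (capacitance) has dimensions [I^2 L^-2 M^-1 T^4].
Q (charge) has dimensions [I T].

Left side: [I T]
Right side: [I T]

Both sides have the same dimensions, so the equation is dimensionally consistent.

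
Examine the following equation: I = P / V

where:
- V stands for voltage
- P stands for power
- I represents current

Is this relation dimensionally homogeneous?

Yes

V (voltage) has dimensions [I^-1 L^2 M T^-3].
P (power) has dimensions [L^2 M T^-3].
I (current) has dimensions [I].

Left side: [I]
Right side: [I]

Both sides have the same dimensions, so the equation is dimensionally consistent.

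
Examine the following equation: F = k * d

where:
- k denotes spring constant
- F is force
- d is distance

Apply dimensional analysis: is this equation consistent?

Yes

k (spring constant) has dimensions [M T^-2].
F (force) has dimensions [L M T^-2].
d (distance) has dimensions [L].

Left side: [L M T^-2]
Right side: [L M T^-2]

Both sides have the same dimensions, so the equation is dimensionally consistent.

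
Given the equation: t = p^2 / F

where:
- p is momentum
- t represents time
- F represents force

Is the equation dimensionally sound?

No

p (momentum) has dimensions [L M T^-1].
t (time) has dimensions [T].
F (force) has dimensions [L M T^-2].

Left side: [T]
Right side: [L M]

The two sides have different dimensions, so the equation is NOT dimensionally consistent.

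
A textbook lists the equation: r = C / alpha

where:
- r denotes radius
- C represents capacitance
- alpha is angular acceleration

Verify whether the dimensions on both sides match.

No

r (radius) has dimensions [L].
C (capacitance) has dimensions [I^2 L^-2 M^-1 T^4].
alpha (angular acceleration) has dimensions [T^-2].

Left side: [L]
Right side: [I^2 L^-2 M^-1 T^6]

The two sides have different dimensions, so the equation is NOT dimensionally consistent.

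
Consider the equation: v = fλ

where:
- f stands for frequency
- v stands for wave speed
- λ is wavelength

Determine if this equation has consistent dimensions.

Yes

f (frequency) has dimensions [T^-1].
v (wave speed) has dimensions [L T^-1].
λ (wavelength) has dimensions [L].

Left side: [L T^-1]
Right side: [L T^-1]

Both sides have the same dimensions, so the equation is dimensionally consistent.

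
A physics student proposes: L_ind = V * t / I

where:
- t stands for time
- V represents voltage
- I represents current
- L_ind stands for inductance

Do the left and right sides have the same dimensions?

Yes

t (time) has dimensions [T].
V (voltage) has dimensions [I^-1 L^2 M T^-3].
I (current) has dimensions [I].
L_ind (inductance) has dimensions [I^-2 L^2 M T^-2].

Left side: [I^-2 L^2 M T^-2]
Right side: [I^-2 L^2 M T^-2]

Both sides have the same dimensions, so the equation is dimensionally consistent.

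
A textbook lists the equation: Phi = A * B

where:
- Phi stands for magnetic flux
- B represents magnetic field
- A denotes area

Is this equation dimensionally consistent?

Yes

Phi (magnetic flux) has dimensions [I^-1 L^2 M T^-2].
B (magnetic field) has dimensions [I^-1 M T^-2].
A (area) has dimensions [L^2].

Left side: [I^-1 L^2 M T^-2]
Right side: [I^-1 L^2 M T^-2]

Both sides have the same dimensions, so the equation is dimensionally consistent.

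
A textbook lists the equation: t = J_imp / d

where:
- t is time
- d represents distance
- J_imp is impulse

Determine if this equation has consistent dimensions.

No

t (time) has dimensions [T].
d (distance) has dimensions [L].
J_imp (impulse) has dimensions [L M T^-1].

Left side: [T]
Right side: [M T^-1]

The two sides have different dimensions, so the equation is NOT dimensionally consistent.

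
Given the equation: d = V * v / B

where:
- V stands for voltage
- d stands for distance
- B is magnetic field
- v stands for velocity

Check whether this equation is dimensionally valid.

No

V (voltage) has dimensions [I^-1 L^2 M T^-3].
d (distance) has dimensions [L].
B (magnetic field) has dimensions [I^-1 M T^-2].
v (velocity) has dimensions [L T^-1].

Left side: [L]
Right side: [L^3 T^-2]

The two sides have different dimensions, so the equation is NOT dimensionally consistent.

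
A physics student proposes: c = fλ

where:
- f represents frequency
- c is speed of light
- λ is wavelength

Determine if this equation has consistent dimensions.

Yes

f (frequency) has dimensions [T^-1].
c (speed of light) has dimensions [L T^-1].
λ (wavelength) has dimensions [L].

Left side: [L T^-1]
Right side: [L T^-1]

Both sides have the same dimensions, so the equation is dimensionally consistent.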